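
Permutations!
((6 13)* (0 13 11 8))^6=(0 13 6 11 8)=[13, 1, 2, 3, 4, 5, 11, 7, 0, 9, 10, 8, 12, 6]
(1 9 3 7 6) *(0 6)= (0 6 1 9 3 7)= [6, 9, 2, 7, 4, 5, 1, 0, 8, 3]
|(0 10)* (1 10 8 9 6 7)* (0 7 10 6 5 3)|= |(0 8 9 5 3)(1 6 10 7)|= 20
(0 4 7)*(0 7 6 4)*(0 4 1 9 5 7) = [4, 9, 2, 3, 6, 7, 1, 0, 8, 5] = (0 4 6 1 9 5 7)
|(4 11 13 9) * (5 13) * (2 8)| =10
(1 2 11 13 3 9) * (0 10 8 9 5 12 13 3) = (0 10 8 9 1 2 11 3 5 12 13) = [10, 2, 11, 5, 4, 12, 6, 7, 9, 1, 8, 3, 13, 0]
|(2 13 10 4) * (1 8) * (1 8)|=|(2 13 10 4)|=4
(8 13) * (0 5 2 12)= (0 5 2 12)(8 13)= [5, 1, 12, 3, 4, 2, 6, 7, 13, 9, 10, 11, 0, 8]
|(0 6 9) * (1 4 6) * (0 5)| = 6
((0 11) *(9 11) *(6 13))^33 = (6 13) = [0, 1, 2, 3, 4, 5, 13, 7, 8, 9, 10, 11, 12, 6]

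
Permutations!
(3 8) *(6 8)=[0, 1, 2, 6, 4, 5, 8, 7, 3]=(3 6 8)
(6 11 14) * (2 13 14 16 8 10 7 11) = (2 13 14 6)(7 11 16 8 10) = [0, 1, 13, 3, 4, 5, 2, 11, 10, 9, 7, 16, 12, 14, 6, 15, 8]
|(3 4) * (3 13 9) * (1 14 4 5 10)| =|(1 14 4 13 9 3 5 10)| =8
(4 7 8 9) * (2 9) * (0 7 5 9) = [7, 1, 0, 3, 5, 9, 6, 8, 2, 4] = (0 7 8 2)(4 5 9)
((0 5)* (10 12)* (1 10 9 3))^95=[5, 1, 2, 3, 4, 0, 6, 7, 8, 9, 10, 11, 12]=(12)(0 5)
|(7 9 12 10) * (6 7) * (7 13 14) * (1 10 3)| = |(1 10 6 13 14 7 9 12 3)| = 9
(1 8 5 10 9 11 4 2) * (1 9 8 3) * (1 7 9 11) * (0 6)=(0 6)(1 3 7 9)(2 11 4)(5 10 8)=[6, 3, 11, 7, 2, 10, 0, 9, 5, 1, 8, 4]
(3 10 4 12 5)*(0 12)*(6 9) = [12, 1, 2, 10, 0, 3, 9, 7, 8, 6, 4, 11, 5] = (0 12 5 3 10 4)(6 9)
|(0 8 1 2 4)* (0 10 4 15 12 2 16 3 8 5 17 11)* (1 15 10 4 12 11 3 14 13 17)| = |(0 5 1 16 14 13 17 3 8 15 11)(2 10 12)| = 33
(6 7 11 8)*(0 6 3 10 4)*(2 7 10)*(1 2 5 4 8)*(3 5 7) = (0 6 10 8 5 4)(1 2 3 7 11) = [6, 2, 3, 7, 0, 4, 10, 11, 5, 9, 8, 1]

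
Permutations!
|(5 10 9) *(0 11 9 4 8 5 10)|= 7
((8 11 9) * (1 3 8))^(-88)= [0, 8, 2, 11, 4, 5, 6, 7, 9, 3, 10, 1]= (1 8 9 3 11)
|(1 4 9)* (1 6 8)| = 5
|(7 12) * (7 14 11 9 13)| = |(7 12 14 11 9 13)| = 6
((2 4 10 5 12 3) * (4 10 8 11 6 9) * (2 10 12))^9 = (2 5 10 3 12)(4 9 6 11 8) = [0, 1, 5, 12, 9, 10, 11, 7, 4, 6, 3, 8, 2]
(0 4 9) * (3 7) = (0 4 9)(3 7) = [4, 1, 2, 7, 9, 5, 6, 3, 8, 0]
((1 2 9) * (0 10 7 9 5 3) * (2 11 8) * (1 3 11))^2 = [7, 1, 11, 10, 4, 8, 6, 3, 5, 0, 9, 2] = (0 7 3 10 9)(2 11)(5 8)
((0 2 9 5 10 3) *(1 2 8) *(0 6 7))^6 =[10, 6, 7, 2, 4, 8, 9, 5, 3, 0, 1] =(0 10 1 6 9)(2 7 5 8 3)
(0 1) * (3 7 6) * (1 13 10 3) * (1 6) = (0 13 10 3 7 1) = [13, 0, 2, 7, 4, 5, 6, 1, 8, 9, 3, 11, 12, 10]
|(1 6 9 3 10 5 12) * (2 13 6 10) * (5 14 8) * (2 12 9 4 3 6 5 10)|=|(1 2 13 5 9 6 4 3 12)(8 10 14)|=9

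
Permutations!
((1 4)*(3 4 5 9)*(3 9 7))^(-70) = (9) = [0, 1, 2, 3, 4, 5, 6, 7, 8, 9]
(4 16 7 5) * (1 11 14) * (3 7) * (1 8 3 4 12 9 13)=(1 11 14 8 3 7 5 12 9 13)(4 16)=[0, 11, 2, 7, 16, 12, 6, 5, 3, 13, 10, 14, 9, 1, 8, 15, 4]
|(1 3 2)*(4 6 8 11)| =|(1 3 2)(4 6 8 11)| =12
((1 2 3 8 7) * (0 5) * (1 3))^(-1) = [5, 2, 1, 7, 4, 0, 6, 8, 3] = (0 5)(1 2)(3 7 8)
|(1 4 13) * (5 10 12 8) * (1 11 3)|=20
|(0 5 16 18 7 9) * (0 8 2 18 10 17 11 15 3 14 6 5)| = 45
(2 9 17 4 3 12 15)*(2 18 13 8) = [0, 1, 9, 12, 3, 5, 6, 7, 2, 17, 10, 11, 15, 8, 14, 18, 16, 4, 13] = (2 9 17 4 3 12 15 18 13 8)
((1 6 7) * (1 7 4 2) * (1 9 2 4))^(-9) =[0, 6, 9, 3, 4, 5, 1, 7, 8, 2] =(1 6)(2 9)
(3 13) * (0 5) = (0 5)(3 13) = [5, 1, 2, 13, 4, 0, 6, 7, 8, 9, 10, 11, 12, 3]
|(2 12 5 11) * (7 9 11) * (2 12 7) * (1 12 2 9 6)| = |(1 12 5 9 11 2 7 6)| = 8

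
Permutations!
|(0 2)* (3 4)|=2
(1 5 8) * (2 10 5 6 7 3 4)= (1 6 7 3 4 2 10 5 8)= [0, 6, 10, 4, 2, 8, 7, 3, 1, 9, 5]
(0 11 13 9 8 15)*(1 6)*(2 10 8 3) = (0 11 13 9 3 2 10 8 15)(1 6) = [11, 6, 10, 2, 4, 5, 1, 7, 15, 3, 8, 13, 12, 9, 14, 0]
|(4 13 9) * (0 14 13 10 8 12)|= 8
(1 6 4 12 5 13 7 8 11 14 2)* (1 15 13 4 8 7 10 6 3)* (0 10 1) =[10, 3, 15, 0, 12, 4, 8, 7, 11, 9, 6, 14, 5, 1, 2, 13] =(0 10 6 8 11 14 2 15 13 1 3)(4 12 5)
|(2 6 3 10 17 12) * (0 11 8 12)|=9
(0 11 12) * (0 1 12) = (0 11)(1 12) = [11, 12, 2, 3, 4, 5, 6, 7, 8, 9, 10, 0, 1]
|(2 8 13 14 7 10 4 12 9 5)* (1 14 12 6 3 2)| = 13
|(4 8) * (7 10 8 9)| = 5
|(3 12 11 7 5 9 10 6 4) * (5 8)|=10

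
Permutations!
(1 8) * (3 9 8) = (1 3 9 8) = [0, 3, 2, 9, 4, 5, 6, 7, 1, 8]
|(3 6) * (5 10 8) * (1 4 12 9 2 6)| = |(1 4 12 9 2 6 3)(5 10 8)| = 21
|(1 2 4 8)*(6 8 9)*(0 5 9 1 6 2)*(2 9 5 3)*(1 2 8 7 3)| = 4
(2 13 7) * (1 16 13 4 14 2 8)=(1 16 13 7 8)(2 4 14)=[0, 16, 4, 3, 14, 5, 6, 8, 1, 9, 10, 11, 12, 7, 2, 15, 13]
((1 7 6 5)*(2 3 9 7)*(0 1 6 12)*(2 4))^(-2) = (0 7 3 4)(1 12 9 2) = [7, 12, 1, 4, 0, 5, 6, 3, 8, 2, 10, 11, 9]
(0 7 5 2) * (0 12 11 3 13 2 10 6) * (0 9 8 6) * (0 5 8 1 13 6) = (0 7 8)(1 13 2 12 11 3 6 9)(5 10) = [7, 13, 12, 6, 4, 10, 9, 8, 0, 1, 5, 3, 11, 2]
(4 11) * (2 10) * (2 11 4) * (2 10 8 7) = (2 8 7)(10 11) = [0, 1, 8, 3, 4, 5, 6, 2, 7, 9, 11, 10]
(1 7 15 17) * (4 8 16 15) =(1 7 4 8 16 15 17) =[0, 7, 2, 3, 8, 5, 6, 4, 16, 9, 10, 11, 12, 13, 14, 17, 15, 1]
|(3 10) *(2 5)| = 2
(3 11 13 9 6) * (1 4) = (1 4)(3 11 13 9 6) = [0, 4, 2, 11, 1, 5, 3, 7, 8, 6, 10, 13, 12, 9]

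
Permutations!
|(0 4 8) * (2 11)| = |(0 4 8)(2 11)| = 6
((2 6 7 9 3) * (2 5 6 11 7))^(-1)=(2 6 5 3 9 7 11)=[0, 1, 6, 9, 4, 3, 5, 11, 8, 7, 10, 2]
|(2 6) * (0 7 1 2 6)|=4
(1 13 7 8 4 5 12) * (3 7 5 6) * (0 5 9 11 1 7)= (0 5 12 7 8 4 6 3)(1 13 9 11)= [5, 13, 2, 0, 6, 12, 3, 8, 4, 11, 10, 1, 7, 9]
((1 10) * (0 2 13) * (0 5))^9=(0 2 13 5)(1 10)=[2, 10, 13, 3, 4, 0, 6, 7, 8, 9, 1, 11, 12, 5]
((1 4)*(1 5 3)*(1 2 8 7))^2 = (1 5 2 7 4 3 8) = [0, 5, 7, 8, 3, 2, 6, 4, 1]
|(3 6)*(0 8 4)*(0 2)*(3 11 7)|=4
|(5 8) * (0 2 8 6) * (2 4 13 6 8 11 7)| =12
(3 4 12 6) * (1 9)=(1 9)(3 4 12 6)=[0, 9, 2, 4, 12, 5, 3, 7, 8, 1, 10, 11, 6]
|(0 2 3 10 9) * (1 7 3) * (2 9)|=|(0 9)(1 7 3 10 2)|=10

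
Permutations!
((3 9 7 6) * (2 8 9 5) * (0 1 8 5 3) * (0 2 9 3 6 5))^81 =(9)(0 3)(1 6)(2 8) =[3, 6, 8, 0, 4, 5, 1, 7, 2, 9]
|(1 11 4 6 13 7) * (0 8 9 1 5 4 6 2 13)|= 30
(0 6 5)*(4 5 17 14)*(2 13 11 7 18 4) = [6, 1, 13, 3, 5, 0, 17, 18, 8, 9, 10, 7, 12, 11, 2, 15, 16, 14, 4] = (0 6 17 14 2 13 11 7 18 4 5)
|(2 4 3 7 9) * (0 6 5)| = |(0 6 5)(2 4 3 7 9)| = 15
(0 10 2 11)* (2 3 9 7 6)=(0 10 3 9 7 6 2 11)=[10, 1, 11, 9, 4, 5, 2, 6, 8, 7, 3, 0]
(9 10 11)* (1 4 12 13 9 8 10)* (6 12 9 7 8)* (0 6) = [6, 4, 2, 3, 9, 5, 12, 8, 10, 1, 11, 0, 13, 7] = (0 6 12 13 7 8 10 11)(1 4 9)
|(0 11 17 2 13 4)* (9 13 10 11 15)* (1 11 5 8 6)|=40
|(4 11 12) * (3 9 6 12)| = 6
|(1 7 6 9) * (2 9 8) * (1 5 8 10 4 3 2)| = 10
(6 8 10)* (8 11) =(6 11 8 10) =[0, 1, 2, 3, 4, 5, 11, 7, 10, 9, 6, 8]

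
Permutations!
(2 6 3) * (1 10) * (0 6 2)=(0 6 3)(1 10)=[6, 10, 2, 0, 4, 5, 3, 7, 8, 9, 1]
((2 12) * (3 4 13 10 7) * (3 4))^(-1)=(2 12)(4 7 10 13)=[0, 1, 12, 3, 7, 5, 6, 10, 8, 9, 13, 11, 2, 4]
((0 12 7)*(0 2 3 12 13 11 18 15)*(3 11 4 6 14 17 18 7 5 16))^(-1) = [15, 1, 7, 16, 13, 12, 4, 11, 8, 9, 10, 2, 3, 0, 6, 18, 5, 14, 17] = (0 15 18 17 14 6 4 13)(2 7 11)(3 16 5 12)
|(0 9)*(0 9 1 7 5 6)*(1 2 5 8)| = |(9)(0 2 5 6)(1 7 8)| = 12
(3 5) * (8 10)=(3 5)(8 10)=[0, 1, 2, 5, 4, 3, 6, 7, 10, 9, 8]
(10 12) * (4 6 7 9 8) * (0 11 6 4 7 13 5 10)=(0 11 6 13 5 10 12)(7 9 8)=[11, 1, 2, 3, 4, 10, 13, 9, 7, 8, 12, 6, 0, 5]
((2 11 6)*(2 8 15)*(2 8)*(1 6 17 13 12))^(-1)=(1 12 13 17 11 2 6)(8 15)=[0, 12, 6, 3, 4, 5, 1, 7, 15, 9, 10, 2, 13, 17, 14, 8, 16, 11]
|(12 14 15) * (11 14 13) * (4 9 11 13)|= 6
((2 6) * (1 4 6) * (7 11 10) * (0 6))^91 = (0 6 2 1 4)(7 11 10) = [6, 4, 1, 3, 0, 5, 2, 11, 8, 9, 7, 10]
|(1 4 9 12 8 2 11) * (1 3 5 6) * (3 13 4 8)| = |(1 8 2 11 13 4 9 12 3 5 6)| = 11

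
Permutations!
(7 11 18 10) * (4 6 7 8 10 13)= [0, 1, 2, 3, 6, 5, 7, 11, 10, 9, 8, 18, 12, 4, 14, 15, 16, 17, 13]= (4 6 7 11 18 13)(8 10)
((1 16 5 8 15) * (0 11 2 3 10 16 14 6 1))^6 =(0 5 3)(2 15 16)(8 10 11) =[5, 1, 15, 0, 4, 3, 6, 7, 10, 9, 11, 8, 12, 13, 14, 16, 2]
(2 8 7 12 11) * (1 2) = (1 2 8 7 12 11) = [0, 2, 8, 3, 4, 5, 6, 12, 7, 9, 10, 1, 11]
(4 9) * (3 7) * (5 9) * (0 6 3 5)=(0 6 3 7 5 9 4)=[6, 1, 2, 7, 0, 9, 3, 5, 8, 4]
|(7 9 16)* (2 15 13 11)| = 12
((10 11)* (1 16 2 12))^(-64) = (16) = [0, 1, 2, 3, 4, 5, 6, 7, 8, 9, 10, 11, 12, 13, 14, 15, 16]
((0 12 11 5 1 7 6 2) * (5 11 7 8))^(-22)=(0 6 12 2 7)(1 5 8)=[6, 5, 7, 3, 4, 8, 12, 0, 1, 9, 10, 11, 2]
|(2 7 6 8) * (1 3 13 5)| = 4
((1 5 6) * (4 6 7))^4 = (1 6 4 7 5) = [0, 6, 2, 3, 7, 1, 4, 5]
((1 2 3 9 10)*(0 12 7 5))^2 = (0 7)(1 3 10 2 9)(5 12) = [7, 3, 9, 10, 4, 12, 6, 0, 8, 1, 2, 11, 5]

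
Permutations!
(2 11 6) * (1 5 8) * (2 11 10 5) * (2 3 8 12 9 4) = (1 3 8)(2 10 5 12 9 4)(6 11) = [0, 3, 10, 8, 2, 12, 11, 7, 1, 4, 5, 6, 9]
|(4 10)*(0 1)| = 2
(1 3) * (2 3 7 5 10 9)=(1 7 5 10 9 2 3)=[0, 7, 3, 1, 4, 10, 6, 5, 8, 2, 9]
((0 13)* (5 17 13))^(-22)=[17, 1, 2, 3, 4, 13, 6, 7, 8, 9, 10, 11, 12, 5, 14, 15, 16, 0]=(0 17)(5 13)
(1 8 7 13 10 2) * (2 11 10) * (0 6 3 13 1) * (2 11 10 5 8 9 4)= (0 6 3 13 11 5 8 7 1 9 4 2)= [6, 9, 0, 13, 2, 8, 3, 1, 7, 4, 10, 5, 12, 11]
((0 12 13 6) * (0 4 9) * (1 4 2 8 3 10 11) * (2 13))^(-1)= (0 9 4 1 11 10 3 8 2 12)(6 13)= [9, 11, 12, 8, 1, 5, 13, 7, 2, 4, 3, 10, 0, 6]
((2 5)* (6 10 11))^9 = [0, 1, 5, 3, 4, 2, 6, 7, 8, 9, 10, 11] = (11)(2 5)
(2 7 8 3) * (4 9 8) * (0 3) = (0 3 2 7 4 9 8) = [3, 1, 7, 2, 9, 5, 6, 4, 0, 8]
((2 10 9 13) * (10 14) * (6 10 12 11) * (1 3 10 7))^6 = (1 14 3 12 10 11 9 6 13 7 2) = [0, 14, 1, 12, 4, 5, 13, 2, 8, 6, 11, 9, 10, 7, 3]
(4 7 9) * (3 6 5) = [0, 1, 2, 6, 7, 3, 5, 9, 8, 4] = (3 6 5)(4 7 9)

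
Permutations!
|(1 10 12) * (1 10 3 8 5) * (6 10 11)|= 4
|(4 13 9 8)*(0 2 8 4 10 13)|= |(0 2 8 10 13 9 4)|= 7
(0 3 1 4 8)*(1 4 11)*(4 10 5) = (0 3 10 5 4 8)(1 11) = [3, 11, 2, 10, 8, 4, 6, 7, 0, 9, 5, 1]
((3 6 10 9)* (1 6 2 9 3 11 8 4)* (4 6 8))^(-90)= (11)= [0, 1, 2, 3, 4, 5, 6, 7, 8, 9, 10, 11]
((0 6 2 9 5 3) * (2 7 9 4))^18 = (9) = [0, 1, 2, 3, 4, 5, 6, 7, 8, 9]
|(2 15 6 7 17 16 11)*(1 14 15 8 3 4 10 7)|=|(1 14 15 6)(2 8 3 4 10 7 17 16 11)|=36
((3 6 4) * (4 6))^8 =(6) =[0, 1, 2, 3, 4, 5, 6]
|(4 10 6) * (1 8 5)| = 3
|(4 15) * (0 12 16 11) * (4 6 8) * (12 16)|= 12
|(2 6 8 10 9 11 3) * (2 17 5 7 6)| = |(3 17 5 7 6 8 10 9 11)| = 9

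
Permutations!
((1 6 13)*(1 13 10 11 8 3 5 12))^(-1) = (13)(1 12 5 3 8 11 10 6) = [0, 12, 2, 8, 4, 3, 1, 7, 11, 9, 6, 10, 5, 13]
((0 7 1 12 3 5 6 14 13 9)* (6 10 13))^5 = (0 5 7 10 1 13 12 9 3)(6 14) = [5, 13, 2, 0, 4, 7, 14, 10, 8, 3, 1, 11, 9, 12, 6]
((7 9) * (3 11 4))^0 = (11) = [0, 1, 2, 3, 4, 5, 6, 7, 8, 9, 10, 11]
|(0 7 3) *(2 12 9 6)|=|(0 7 3)(2 12 9 6)|=12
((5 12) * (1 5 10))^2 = (1 12)(5 10) = [0, 12, 2, 3, 4, 10, 6, 7, 8, 9, 5, 11, 1]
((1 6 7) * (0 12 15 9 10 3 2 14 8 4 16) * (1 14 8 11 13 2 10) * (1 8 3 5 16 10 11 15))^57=(0 14 10 1 9 16 7 4 12 15 5 6 8)(2 3 11 13)=[14, 9, 3, 11, 12, 6, 8, 4, 0, 16, 1, 13, 15, 2, 10, 5, 7]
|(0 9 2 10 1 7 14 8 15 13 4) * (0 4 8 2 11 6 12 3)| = |(0 9 11 6 12 3)(1 7 14 2 10)(8 15 13)| = 30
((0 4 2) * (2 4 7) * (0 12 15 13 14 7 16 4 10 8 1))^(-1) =(0 1 8 10 4 16)(2 7 14 13 15 12) =[1, 8, 7, 3, 16, 5, 6, 14, 10, 9, 4, 11, 2, 15, 13, 12, 0]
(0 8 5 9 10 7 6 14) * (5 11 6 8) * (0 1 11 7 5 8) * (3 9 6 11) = (0 8 7)(1 3 9 10 5 6 14) = [8, 3, 2, 9, 4, 6, 14, 0, 7, 10, 5, 11, 12, 13, 1]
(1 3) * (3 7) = [0, 7, 2, 1, 4, 5, 6, 3] = (1 7 3)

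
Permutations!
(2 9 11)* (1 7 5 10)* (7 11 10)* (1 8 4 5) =[0, 11, 9, 3, 5, 7, 6, 1, 4, 10, 8, 2] =(1 11 2 9 10 8 4 5 7)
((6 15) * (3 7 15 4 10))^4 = (3 4 15)(6 7 10) = [0, 1, 2, 4, 15, 5, 7, 10, 8, 9, 6, 11, 12, 13, 14, 3]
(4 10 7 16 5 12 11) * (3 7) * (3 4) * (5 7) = (3 5 12 11)(4 10)(7 16) = [0, 1, 2, 5, 10, 12, 6, 16, 8, 9, 4, 3, 11, 13, 14, 15, 7]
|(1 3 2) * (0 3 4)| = |(0 3 2 1 4)| = 5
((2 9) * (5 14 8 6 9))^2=(2 14 6)(5 8 9)=[0, 1, 14, 3, 4, 8, 2, 7, 9, 5, 10, 11, 12, 13, 6]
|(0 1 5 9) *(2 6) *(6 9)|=|(0 1 5 6 2 9)|=6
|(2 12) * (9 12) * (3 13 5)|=|(2 9 12)(3 13 5)|=3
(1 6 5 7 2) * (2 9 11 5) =[0, 6, 1, 3, 4, 7, 2, 9, 8, 11, 10, 5] =(1 6 2)(5 7 9 11)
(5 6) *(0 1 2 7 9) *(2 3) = (0 1 3 2 7 9)(5 6) = [1, 3, 7, 2, 4, 6, 5, 9, 8, 0]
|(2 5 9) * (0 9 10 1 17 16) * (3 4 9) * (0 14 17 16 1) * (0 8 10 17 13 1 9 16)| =28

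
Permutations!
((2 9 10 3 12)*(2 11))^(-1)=(2 11 12 3 10 9)=[0, 1, 11, 10, 4, 5, 6, 7, 8, 2, 9, 12, 3]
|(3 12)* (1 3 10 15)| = 5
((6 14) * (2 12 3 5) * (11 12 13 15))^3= [0, 1, 11, 13, 4, 15, 14, 7, 8, 9, 10, 5, 2, 12, 6, 3]= (2 11 5 15 3 13 12)(6 14)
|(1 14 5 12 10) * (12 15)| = |(1 14 5 15 12 10)| = 6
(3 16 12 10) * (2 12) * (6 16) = (2 12 10 3 6 16) = [0, 1, 12, 6, 4, 5, 16, 7, 8, 9, 3, 11, 10, 13, 14, 15, 2]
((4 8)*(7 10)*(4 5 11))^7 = (4 11 5 8)(7 10) = [0, 1, 2, 3, 11, 8, 6, 10, 4, 9, 7, 5]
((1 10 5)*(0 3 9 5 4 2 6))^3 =(0 5 4)(1 2 3)(6 9 10) =[5, 2, 3, 1, 0, 4, 9, 7, 8, 10, 6]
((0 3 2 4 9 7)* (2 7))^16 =(0 3 7)(2 4 9) =[3, 1, 4, 7, 9, 5, 6, 0, 8, 2]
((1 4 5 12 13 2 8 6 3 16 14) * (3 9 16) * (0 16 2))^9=(0 16 14 1 4 5 12 13)(2 8 6 9)=[16, 4, 8, 3, 5, 12, 9, 7, 6, 2, 10, 11, 13, 0, 1, 15, 14]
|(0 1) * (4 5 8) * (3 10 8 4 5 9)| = 6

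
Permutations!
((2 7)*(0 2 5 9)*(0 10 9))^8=(10)=[0, 1, 2, 3, 4, 5, 6, 7, 8, 9, 10]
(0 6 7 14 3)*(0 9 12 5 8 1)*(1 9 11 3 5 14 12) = (0 6 7 12 14 5 8 9 1)(3 11) = [6, 0, 2, 11, 4, 8, 7, 12, 9, 1, 10, 3, 14, 13, 5]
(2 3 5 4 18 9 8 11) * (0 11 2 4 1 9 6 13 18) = (0 11 4)(1 9 8 2 3 5)(6 13 18) = [11, 9, 3, 5, 0, 1, 13, 7, 2, 8, 10, 4, 12, 18, 14, 15, 16, 17, 6]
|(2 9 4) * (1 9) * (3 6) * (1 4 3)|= 4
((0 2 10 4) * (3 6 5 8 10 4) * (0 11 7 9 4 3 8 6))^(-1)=(0 3 2)(4 9 7 11)(5 6)(8 10)=[3, 1, 0, 2, 9, 6, 5, 11, 10, 7, 8, 4]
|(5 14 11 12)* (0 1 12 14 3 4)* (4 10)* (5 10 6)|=|(0 1 12 10 4)(3 6 5)(11 14)|=30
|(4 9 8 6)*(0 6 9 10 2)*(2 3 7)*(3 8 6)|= 20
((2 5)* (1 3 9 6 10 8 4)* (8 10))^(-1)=(10)(1 4 8 6 9 3)(2 5)=[0, 4, 5, 1, 8, 2, 9, 7, 6, 3, 10]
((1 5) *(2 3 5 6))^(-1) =(1 5 3 2 6) =[0, 5, 6, 2, 4, 3, 1]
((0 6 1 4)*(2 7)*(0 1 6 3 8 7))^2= (0 8 2 3 7)= [8, 1, 3, 7, 4, 5, 6, 0, 2]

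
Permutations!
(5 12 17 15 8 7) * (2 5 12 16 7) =(2 5 16 7 12 17 15 8) =[0, 1, 5, 3, 4, 16, 6, 12, 2, 9, 10, 11, 17, 13, 14, 8, 7, 15]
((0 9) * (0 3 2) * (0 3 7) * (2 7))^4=(0 7 3 2 9)=[7, 1, 9, 2, 4, 5, 6, 3, 8, 0]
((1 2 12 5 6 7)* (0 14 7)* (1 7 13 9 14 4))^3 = (14)(0 2 6 1 5 4 12) = [2, 5, 6, 3, 12, 4, 1, 7, 8, 9, 10, 11, 0, 13, 14]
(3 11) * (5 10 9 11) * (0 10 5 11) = (0 10 9)(3 11) = [10, 1, 2, 11, 4, 5, 6, 7, 8, 0, 9, 3]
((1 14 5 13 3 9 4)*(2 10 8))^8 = (1 14 5 13 3 9 4)(2 8 10) = [0, 14, 8, 9, 1, 13, 6, 7, 10, 4, 2, 11, 12, 3, 5]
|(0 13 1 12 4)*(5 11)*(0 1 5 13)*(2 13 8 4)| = 8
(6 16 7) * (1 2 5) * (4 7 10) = (1 2 5)(4 7 6 16 10) = [0, 2, 5, 3, 7, 1, 16, 6, 8, 9, 4, 11, 12, 13, 14, 15, 10]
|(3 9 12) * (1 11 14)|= 3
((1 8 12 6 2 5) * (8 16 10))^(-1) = (1 5 2 6 12 8 10 16) = [0, 5, 6, 3, 4, 2, 12, 7, 10, 9, 16, 11, 8, 13, 14, 15, 1]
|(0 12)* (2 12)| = |(0 2 12)| = 3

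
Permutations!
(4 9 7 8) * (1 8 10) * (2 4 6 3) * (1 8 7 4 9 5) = (1 7 10 8 6 3 2 9 4 5) = [0, 7, 9, 2, 5, 1, 3, 10, 6, 4, 8]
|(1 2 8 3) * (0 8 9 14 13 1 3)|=|(0 8)(1 2 9 14 13)|=10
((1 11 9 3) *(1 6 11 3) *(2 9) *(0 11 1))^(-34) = (0 2)(1 6 3)(9 11) = [2, 6, 0, 1, 4, 5, 3, 7, 8, 11, 10, 9]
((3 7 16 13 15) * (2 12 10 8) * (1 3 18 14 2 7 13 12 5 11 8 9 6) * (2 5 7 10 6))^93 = (1 16 9 11 18 3 12 2 8 14 13 6 7 10 5 15) = [0, 16, 8, 12, 4, 15, 7, 10, 14, 11, 5, 18, 2, 6, 13, 1, 9, 17, 3]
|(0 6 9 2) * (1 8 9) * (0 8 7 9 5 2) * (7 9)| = 12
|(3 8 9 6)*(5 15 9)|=6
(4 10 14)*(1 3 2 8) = (1 3 2 8)(4 10 14) = [0, 3, 8, 2, 10, 5, 6, 7, 1, 9, 14, 11, 12, 13, 4]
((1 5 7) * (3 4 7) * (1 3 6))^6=[0, 1, 2, 3, 4, 5, 6, 7]=(7)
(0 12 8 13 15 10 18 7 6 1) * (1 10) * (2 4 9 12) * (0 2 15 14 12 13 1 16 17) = [15, 2, 4, 3, 9, 5, 10, 6, 1, 13, 18, 11, 8, 14, 12, 16, 17, 0, 7] = (0 15 16 17)(1 2 4 9 13 14 12 8)(6 10 18 7)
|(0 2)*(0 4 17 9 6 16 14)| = 8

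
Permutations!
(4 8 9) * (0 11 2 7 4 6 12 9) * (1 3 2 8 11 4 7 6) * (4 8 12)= (0 8)(1 3 2 6 4 11 12 9)= [8, 3, 6, 2, 11, 5, 4, 7, 0, 1, 10, 12, 9]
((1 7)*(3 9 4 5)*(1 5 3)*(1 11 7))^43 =(3 9 4)(5 11 7) =[0, 1, 2, 9, 3, 11, 6, 5, 8, 4, 10, 7]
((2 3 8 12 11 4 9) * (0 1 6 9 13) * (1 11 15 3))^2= (0 4)(1 9)(2 6)(3 12)(8 15)(11 13)= [4, 9, 6, 12, 0, 5, 2, 7, 15, 1, 10, 13, 3, 11, 14, 8]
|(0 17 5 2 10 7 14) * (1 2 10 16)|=6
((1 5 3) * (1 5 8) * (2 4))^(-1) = [0, 8, 4, 5, 2, 3, 6, 7, 1] = (1 8)(2 4)(3 5)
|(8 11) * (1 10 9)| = 6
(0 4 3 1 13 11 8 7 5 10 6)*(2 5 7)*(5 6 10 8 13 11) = (0 4 3 1 11 13 5 8 2 6) = [4, 11, 6, 1, 3, 8, 0, 7, 2, 9, 10, 13, 12, 5]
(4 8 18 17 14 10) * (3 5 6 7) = (3 5 6 7)(4 8 18 17 14 10) = [0, 1, 2, 5, 8, 6, 7, 3, 18, 9, 4, 11, 12, 13, 10, 15, 16, 14, 17]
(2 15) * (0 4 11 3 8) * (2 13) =[4, 1, 15, 8, 11, 5, 6, 7, 0, 9, 10, 3, 12, 2, 14, 13] =(0 4 11 3 8)(2 15 13)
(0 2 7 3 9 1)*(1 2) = (0 1)(2 7 3 9) = [1, 0, 7, 9, 4, 5, 6, 3, 8, 2]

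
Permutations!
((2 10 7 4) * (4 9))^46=(2 10 7 9 4)=[0, 1, 10, 3, 2, 5, 6, 9, 8, 4, 7]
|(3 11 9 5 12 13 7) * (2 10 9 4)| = |(2 10 9 5 12 13 7 3 11 4)| = 10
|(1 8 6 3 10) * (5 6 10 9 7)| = |(1 8 10)(3 9 7 5 6)| = 15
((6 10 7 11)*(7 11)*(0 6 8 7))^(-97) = (0 7 8 11 10 6) = [7, 1, 2, 3, 4, 5, 0, 8, 11, 9, 6, 10]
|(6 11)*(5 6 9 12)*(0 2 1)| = |(0 2 1)(5 6 11 9 12)| = 15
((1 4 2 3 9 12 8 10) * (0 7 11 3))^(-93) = [8, 3, 12, 4, 9, 5, 6, 10, 7, 2, 11, 1, 0] = (0 8 7 10 11 1 3 4 9 2 12)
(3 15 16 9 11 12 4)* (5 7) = [0, 1, 2, 15, 3, 7, 6, 5, 8, 11, 10, 12, 4, 13, 14, 16, 9] = (3 15 16 9 11 12 4)(5 7)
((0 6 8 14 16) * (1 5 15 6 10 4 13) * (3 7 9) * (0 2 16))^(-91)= [14, 13, 16, 9, 10, 1, 15, 3, 6, 7, 0, 11, 12, 4, 8, 5, 2]= (0 14 8 6 15 5 1 13 4 10)(2 16)(3 9 7)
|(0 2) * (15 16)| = |(0 2)(15 16)| = 2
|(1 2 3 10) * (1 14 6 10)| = |(1 2 3)(6 10 14)| = 3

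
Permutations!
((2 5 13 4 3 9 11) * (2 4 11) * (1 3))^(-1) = [0, 4, 9, 1, 11, 2, 6, 7, 8, 3, 10, 13, 12, 5] = (1 4 11 13 5 2 9 3)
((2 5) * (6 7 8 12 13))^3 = (2 5)(6 12 7 13 8) = [0, 1, 5, 3, 4, 2, 12, 13, 6, 9, 10, 11, 7, 8]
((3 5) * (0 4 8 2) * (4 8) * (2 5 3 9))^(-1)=(0 2 9 5 8)=[2, 1, 9, 3, 4, 8, 6, 7, 0, 5]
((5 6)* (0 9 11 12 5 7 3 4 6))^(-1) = (0 5 12 11 9)(3 7 6 4) = [5, 1, 2, 7, 3, 12, 4, 6, 8, 0, 10, 9, 11]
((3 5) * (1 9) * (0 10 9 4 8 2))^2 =(0 9 4 2 10 1 8) =[9, 8, 10, 3, 2, 5, 6, 7, 0, 4, 1]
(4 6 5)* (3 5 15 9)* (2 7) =(2 7)(3 5 4 6 15 9) =[0, 1, 7, 5, 6, 4, 15, 2, 8, 3, 10, 11, 12, 13, 14, 9]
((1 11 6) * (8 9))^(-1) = (1 6 11)(8 9) = [0, 6, 2, 3, 4, 5, 11, 7, 9, 8, 10, 1]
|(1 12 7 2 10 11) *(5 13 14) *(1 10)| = 12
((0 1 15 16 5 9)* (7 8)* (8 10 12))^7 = (0 1 15 16 5 9)(7 8 12 10) = [1, 15, 2, 3, 4, 9, 6, 8, 12, 0, 7, 11, 10, 13, 14, 16, 5]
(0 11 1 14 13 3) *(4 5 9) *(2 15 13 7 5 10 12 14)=(0 11 1 2 15 13 3)(4 10 12 14 7 5 9)=[11, 2, 15, 0, 10, 9, 6, 5, 8, 4, 12, 1, 14, 3, 7, 13]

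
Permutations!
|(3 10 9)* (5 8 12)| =|(3 10 9)(5 8 12)| =3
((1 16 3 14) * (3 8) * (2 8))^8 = (1 2 3)(8 14 16) = [0, 2, 3, 1, 4, 5, 6, 7, 14, 9, 10, 11, 12, 13, 16, 15, 8]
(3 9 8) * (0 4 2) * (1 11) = (0 4 2)(1 11)(3 9 8) = [4, 11, 0, 9, 2, 5, 6, 7, 3, 8, 10, 1]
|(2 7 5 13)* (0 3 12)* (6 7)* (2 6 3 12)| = 4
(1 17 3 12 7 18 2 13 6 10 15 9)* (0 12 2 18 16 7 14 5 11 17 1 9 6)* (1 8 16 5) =(18)(0 12 14 1 8 16 7 5 11 17 3 2 13)(6 10 15) =[12, 8, 13, 2, 4, 11, 10, 5, 16, 9, 15, 17, 14, 0, 1, 6, 7, 3, 18]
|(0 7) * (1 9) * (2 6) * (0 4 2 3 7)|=|(1 9)(2 6 3 7 4)|=10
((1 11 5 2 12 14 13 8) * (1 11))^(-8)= (2 5 11 8 13 14 12)= [0, 1, 5, 3, 4, 11, 6, 7, 13, 9, 10, 8, 2, 14, 12]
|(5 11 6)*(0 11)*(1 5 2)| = 6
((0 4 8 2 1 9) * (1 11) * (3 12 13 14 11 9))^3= (0 2 4 9 8)(1 13)(3 14)(11 12)= [2, 13, 4, 14, 9, 5, 6, 7, 0, 8, 10, 12, 11, 1, 3]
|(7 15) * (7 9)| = |(7 15 9)| = 3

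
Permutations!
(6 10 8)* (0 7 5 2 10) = (0 7 5 2 10 8 6) = [7, 1, 10, 3, 4, 2, 0, 5, 6, 9, 8]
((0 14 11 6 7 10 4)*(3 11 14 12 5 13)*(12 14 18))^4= [5, 1, 2, 10, 12, 6, 0, 14, 8, 9, 18, 4, 11, 7, 13, 15, 16, 17, 3]= (0 5 6)(3 10 18)(4 12 11)(7 14 13)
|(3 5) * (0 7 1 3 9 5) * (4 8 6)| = 12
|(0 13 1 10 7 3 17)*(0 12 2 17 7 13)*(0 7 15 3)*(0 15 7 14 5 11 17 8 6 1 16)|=39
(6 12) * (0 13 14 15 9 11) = (0 13 14 15 9 11)(6 12) = [13, 1, 2, 3, 4, 5, 12, 7, 8, 11, 10, 0, 6, 14, 15, 9]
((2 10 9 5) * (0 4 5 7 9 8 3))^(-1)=(0 3 8 10 2 5 4)(7 9)=[3, 1, 5, 8, 0, 4, 6, 9, 10, 7, 2]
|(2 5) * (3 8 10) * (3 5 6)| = |(2 6 3 8 10 5)| = 6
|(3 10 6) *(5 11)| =6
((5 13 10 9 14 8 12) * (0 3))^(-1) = (0 3)(5 12 8 14 9 10 13) = [3, 1, 2, 0, 4, 12, 6, 7, 14, 10, 13, 11, 8, 5, 9]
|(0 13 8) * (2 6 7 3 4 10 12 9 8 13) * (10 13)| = |(0 2 6 7 3 4 13 10 12 9 8)| = 11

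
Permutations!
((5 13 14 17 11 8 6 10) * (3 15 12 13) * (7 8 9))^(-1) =(3 5 10 6 8 7 9 11 17 14 13 12 15) =[0, 1, 2, 5, 4, 10, 8, 9, 7, 11, 6, 17, 15, 12, 13, 3, 16, 14]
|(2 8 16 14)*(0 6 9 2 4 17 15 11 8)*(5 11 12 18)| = 20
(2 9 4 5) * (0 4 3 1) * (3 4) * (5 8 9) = (0 3 1)(2 5)(4 8 9) = [3, 0, 5, 1, 8, 2, 6, 7, 9, 4]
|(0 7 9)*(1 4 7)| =5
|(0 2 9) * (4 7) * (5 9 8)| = 10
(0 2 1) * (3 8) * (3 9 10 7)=(0 2 1)(3 8 9 10 7)=[2, 0, 1, 8, 4, 5, 6, 3, 9, 10, 7]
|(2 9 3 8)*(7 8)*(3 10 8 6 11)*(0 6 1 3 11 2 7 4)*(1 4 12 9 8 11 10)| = 12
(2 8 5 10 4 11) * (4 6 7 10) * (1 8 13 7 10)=(1 8 5 4 11 2 13 7)(6 10)=[0, 8, 13, 3, 11, 4, 10, 1, 5, 9, 6, 2, 12, 7]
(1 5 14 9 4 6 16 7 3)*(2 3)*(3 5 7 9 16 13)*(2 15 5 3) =(1 7 15 5 14 16 9 4 6 13 2 3) =[0, 7, 3, 1, 6, 14, 13, 15, 8, 4, 10, 11, 12, 2, 16, 5, 9]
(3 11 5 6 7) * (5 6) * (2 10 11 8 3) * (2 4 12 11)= [0, 1, 10, 8, 12, 5, 7, 4, 3, 9, 2, 6, 11]= (2 10)(3 8)(4 12 11 6 7)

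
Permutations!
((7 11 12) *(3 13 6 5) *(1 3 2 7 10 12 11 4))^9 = [0, 3, 7, 13, 1, 2, 5, 4, 8, 9, 12, 11, 10, 6] = (1 3 13 6 5 2 7 4)(10 12)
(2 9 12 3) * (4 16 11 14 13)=[0, 1, 9, 2, 16, 5, 6, 7, 8, 12, 10, 14, 3, 4, 13, 15, 11]=(2 9 12 3)(4 16 11 14 13)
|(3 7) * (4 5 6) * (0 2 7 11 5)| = |(0 2 7 3 11 5 6 4)| = 8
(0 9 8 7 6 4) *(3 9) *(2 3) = (0 2 3 9 8 7 6 4) = [2, 1, 3, 9, 0, 5, 4, 6, 7, 8]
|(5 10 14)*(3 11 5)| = 5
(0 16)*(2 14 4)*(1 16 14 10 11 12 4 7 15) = [14, 16, 10, 3, 2, 5, 6, 15, 8, 9, 11, 12, 4, 13, 7, 1, 0] = (0 14 7 15 1 16)(2 10 11 12 4)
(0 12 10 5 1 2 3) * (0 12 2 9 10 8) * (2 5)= (0 5 1 9 10 2 3 12 8)= [5, 9, 3, 12, 4, 1, 6, 7, 0, 10, 2, 11, 8]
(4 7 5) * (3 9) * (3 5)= [0, 1, 2, 9, 7, 4, 6, 3, 8, 5]= (3 9 5 4 7)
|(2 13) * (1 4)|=2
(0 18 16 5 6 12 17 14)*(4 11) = (0 18 16 5 6 12 17 14)(4 11) = [18, 1, 2, 3, 11, 6, 12, 7, 8, 9, 10, 4, 17, 13, 0, 15, 5, 14, 16]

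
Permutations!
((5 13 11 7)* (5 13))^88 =(7 13 11) =[0, 1, 2, 3, 4, 5, 6, 13, 8, 9, 10, 7, 12, 11]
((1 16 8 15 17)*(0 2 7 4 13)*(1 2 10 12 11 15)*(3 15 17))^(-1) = [13, 8, 17, 15, 7, 5, 6, 2, 16, 9, 0, 12, 10, 4, 14, 3, 1, 11] = (0 13 4 7 2 17 11 12 10)(1 8 16)(3 15)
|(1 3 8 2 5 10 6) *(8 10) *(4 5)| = |(1 3 10 6)(2 4 5 8)| = 4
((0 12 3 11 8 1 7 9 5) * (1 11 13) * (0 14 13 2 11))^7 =(0 12 3 2 11 8)(1 7 9 5 14 13) =[12, 7, 11, 2, 4, 14, 6, 9, 0, 5, 10, 8, 3, 1, 13]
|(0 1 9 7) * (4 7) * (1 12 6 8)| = |(0 12 6 8 1 9 4 7)| = 8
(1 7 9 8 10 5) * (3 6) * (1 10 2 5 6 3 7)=(2 5 10 6 7 9 8)=[0, 1, 5, 3, 4, 10, 7, 9, 2, 8, 6]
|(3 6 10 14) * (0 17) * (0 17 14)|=5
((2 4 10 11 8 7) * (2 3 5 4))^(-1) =(3 7 8 11 10 4 5) =[0, 1, 2, 7, 5, 3, 6, 8, 11, 9, 4, 10]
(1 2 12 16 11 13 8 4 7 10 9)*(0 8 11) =[8, 2, 12, 3, 7, 5, 6, 10, 4, 1, 9, 13, 16, 11, 14, 15, 0] =(0 8 4 7 10 9 1 2 12 16)(11 13)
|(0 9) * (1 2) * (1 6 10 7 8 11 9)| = |(0 1 2 6 10 7 8 11 9)| = 9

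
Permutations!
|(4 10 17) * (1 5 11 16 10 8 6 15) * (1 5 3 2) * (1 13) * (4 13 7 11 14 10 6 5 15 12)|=|(1 3 2 7 11 16 6 12 4 8 5 14 10 17 13)|=15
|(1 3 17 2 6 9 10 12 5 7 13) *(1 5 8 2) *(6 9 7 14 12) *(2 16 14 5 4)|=|(1 3 17)(2 9 10 6 7 13 4)(8 16 14 12)|=84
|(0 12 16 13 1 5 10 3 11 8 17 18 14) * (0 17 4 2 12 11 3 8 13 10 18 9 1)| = |(0 11 13)(1 5 18 14 17 9)(2 12 16 10 8 4)| = 6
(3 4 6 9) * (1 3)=(1 3 4 6 9)=[0, 3, 2, 4, 6, 5, 9, 7, 8, 1]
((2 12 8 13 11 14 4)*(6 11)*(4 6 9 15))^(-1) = (2 4 15 9 13 8 12)(6 14 11) = [0, 1, 4, 3, 15, 5, 14, 7, 12, 13, 10, 6, 2, 8, 11, 9]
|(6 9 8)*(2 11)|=|(2 11)(6 9 8)|=6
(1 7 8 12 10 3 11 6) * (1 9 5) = (1 7 8 12 10 3 11 6 9 5) = [0, 7, 2, 11, 4, 1, 9, 8, 12, 5, 3, 6, 10]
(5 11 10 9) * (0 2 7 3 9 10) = (0 2 7 3 9 5 11) = [2, 1, 7, 9, 4, 11, 6, 3, 8, 5, 10, 0]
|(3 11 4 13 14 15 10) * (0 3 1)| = 9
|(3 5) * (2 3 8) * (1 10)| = 4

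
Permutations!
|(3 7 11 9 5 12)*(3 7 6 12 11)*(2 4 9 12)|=|(2 4 9 5 11 12 7 3 6)|=9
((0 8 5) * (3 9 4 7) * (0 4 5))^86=(3 9 5 4 7)=[0, 1, 2, 9, 7, 4, 6, 3, 8, 5]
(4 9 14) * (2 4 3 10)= (2 4 9 14 3 10)= [0, 1, 4, 10, 9, 5, 6, 7, 8, 14, 2, 11, 12, 13, 3]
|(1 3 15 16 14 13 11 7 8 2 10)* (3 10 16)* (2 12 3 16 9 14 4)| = 12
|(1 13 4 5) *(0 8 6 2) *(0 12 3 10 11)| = 8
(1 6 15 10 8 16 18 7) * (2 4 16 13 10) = (1 6 15 2 4 16 18 7)(8 13 10) = [0, 6, 4, 3, 16, 5, 15, 1, 13, 9, 8, 11, 12, 10, 14, 2, 18, 17, 7]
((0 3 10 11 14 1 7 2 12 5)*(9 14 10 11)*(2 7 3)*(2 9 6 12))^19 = (0 5 12 6 10 11 3 1 14 9) = [5, 14, 2, 1, 4, 12, 10, 7, 8, 0, 11, 3, 6, 13, 9]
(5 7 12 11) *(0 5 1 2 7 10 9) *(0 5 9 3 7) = [9, 2, 0, 7, 4, 10, 6, 12, 8, 5, 3, 1, 11] = (0 9 5 10 3 7 12 11 1 2)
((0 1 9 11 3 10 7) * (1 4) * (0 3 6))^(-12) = (11) = [0, 1, 2, 3, 4, 5, 6, 7, 8, 9, 10, 11]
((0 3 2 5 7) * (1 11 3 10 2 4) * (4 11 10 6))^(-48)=(11)=[0, 1, 2, 3, 4, 5, 6, 7, 8, 9, 10, 11]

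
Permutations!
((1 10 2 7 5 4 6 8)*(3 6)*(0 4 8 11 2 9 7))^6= (11)= [0, 1, 2, 3, 4, 5, 6, 7, 8, 9, 10, 11]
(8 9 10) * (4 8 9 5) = (4 8 5)(9 10) = [0, 1, 2, 3, 8, 4, 6, 7, 5, 10, 9]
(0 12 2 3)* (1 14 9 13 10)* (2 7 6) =(0 12 7 6 2 3)(1 14 9 13 10) =[12, 14, 3, 0, 4, 5, 2, 6, 8, 13, 1, 11, 7, 10, 9]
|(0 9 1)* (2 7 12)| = 3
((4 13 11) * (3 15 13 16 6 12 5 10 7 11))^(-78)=(4 6 5 7)(10 11 16 12)=[0, 1, 2, 3, 6, 7, 5, 4, 8, 9, 11, 16, 10, 13, 14, 15, 12]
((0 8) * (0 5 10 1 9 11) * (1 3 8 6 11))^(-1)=(0 11 6)(1 9)(3 10 5 8)=[11, 9, 2, 10, 4, 8, 0, 7, 3, 1, 5, 6]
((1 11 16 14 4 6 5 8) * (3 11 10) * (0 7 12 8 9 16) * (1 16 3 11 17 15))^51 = (0 8 4 9 15 11 12 14 5 17 10 7 16 6 3 1) = [8, 0, 2, 1, 9, 17, 3, 16, 4, 15, 7, 12, 14, 13, 5, 11, 6, 10]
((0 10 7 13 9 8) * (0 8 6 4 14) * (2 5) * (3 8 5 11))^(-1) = [14, 1, 5, 11, 6, 8, 9, 10, 3, 13, 0, 2, 12, 7, 4] = (0 14 4 6 9 13 7 10)(2 5 8 3 11)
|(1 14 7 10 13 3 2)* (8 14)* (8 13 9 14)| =4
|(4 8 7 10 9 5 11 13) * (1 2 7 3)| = |(1 2 7 10 9 5 11 13 4 8 3)| = 11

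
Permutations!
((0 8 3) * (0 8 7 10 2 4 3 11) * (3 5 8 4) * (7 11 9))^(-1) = [11, 1, 10, 2, 3, 4, 6, 9, 5, 8, 7, 0] = (0 11)(2 10 7 9 8 5 4 3)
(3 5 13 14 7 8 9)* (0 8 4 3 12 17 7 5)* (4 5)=(0 8 9 12 17 7 5 13 14 4 3)=[8, 1, 2, 0, 3, 13, 6, 5, 9, 12, 10, 11, 17, 14, 4, 15, 16, 7]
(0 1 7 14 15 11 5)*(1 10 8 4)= [10, 7, 2, 3, 1, 0, 6, 14, 4, 9, 8, 5, 12, 13, 15, 11]= (0 10 8 4 1 7 14 15 11 5)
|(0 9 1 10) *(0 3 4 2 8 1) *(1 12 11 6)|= |(0 9)(1 10 3 4 2 8 12 11 6)|= 18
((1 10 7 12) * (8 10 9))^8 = (1 8 7)(9 10 12) = [0, 8, 2, 3, 4, 5, 6, 1, 7, 10, 12, 11, 9]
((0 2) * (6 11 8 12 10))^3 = (0 2)(6 12 11 10 8) = [2, 1, 0, 3, 4, 5, 12, 7, 6, 9, 8, 10, 11]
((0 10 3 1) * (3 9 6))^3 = (0 6)(1 9)(3 10) = [6, 9, 2, 10, 4, 5, 0, 7, 8, 1, 3]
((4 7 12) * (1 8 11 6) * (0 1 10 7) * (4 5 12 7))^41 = (0 4 10 6 11 8 1)(5 12) = [4, 0, 2, 3, 10, 12, 11, 7, 1, 9, 6, 8, 5]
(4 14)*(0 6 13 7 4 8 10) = (0 6 13 7 4 14 8 10) = [6, 1, 2, 3, 14, 5, 13, 4, 10, 9, 0, 11, 12, 7, 8]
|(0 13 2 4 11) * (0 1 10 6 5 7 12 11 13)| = |(1 10 6 5 7 12 11)(2 4 13)| = 21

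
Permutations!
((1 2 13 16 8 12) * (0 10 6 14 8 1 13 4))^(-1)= (0 4 2 1 16 13 12 8 14 6 10)= [4, 16, 1, 3, 2, 5, 10, 7, 14, 9, 0, 11, 8, 12, 6, 15, 13]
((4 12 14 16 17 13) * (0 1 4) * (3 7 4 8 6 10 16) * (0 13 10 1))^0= (17)= [0, 1, 2, 3, 4, 5, 6, 7, 8, 9, 10, 11, 12, 13, 14, 15, 16, 17]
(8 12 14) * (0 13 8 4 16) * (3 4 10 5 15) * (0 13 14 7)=(0 14 10 5 15 3 4 16 13 8 12 7)=[14, 1, 2, 4, 16, 15, 6, 0, 12, 9, 5, 11, 7, 8, 10, 3, 13]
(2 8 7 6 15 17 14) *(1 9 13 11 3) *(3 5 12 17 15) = (1 9 13 11 5 12 17 14 2 8 7 6 3) = [0, 9, 8, 1, 4, 12, 3, 6, 7, 13, 10, 5, 17, 11, 2, 15, 16, 14]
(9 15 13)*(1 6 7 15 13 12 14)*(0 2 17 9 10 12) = (0 2 17 9 13 10 12 14 1 6 7 15) = [2, 6, 17, 3, 4, 5, 7, 15, 8, 13, 12, 11, 14, 10, 1, 0, 16, 9]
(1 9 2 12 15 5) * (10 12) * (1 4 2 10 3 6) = (1 9 10 12 15 5 4 2 3 6) = [0, 9, 3, 6, 2, 4, 1, 7, 8, 10, 12, 11, 15, 13, 14, 5]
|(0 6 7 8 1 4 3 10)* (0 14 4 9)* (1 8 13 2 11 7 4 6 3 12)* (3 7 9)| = |(0 7 13 2 11 9)(1 3 10 14 6 4 12)| = 42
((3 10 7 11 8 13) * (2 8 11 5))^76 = [0, 1, 5, 13, 4, 7, 6, 10, 2, 9, 3, 11, 12, 8] = (2 5 7 10 3 13 8)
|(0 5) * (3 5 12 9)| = 5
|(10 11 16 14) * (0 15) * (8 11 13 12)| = 14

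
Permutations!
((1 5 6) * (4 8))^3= (4 8)= [0, 1, 2, 3, 8, 5, 6, 7, 4]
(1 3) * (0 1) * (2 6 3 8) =(0 1 8 2 6 3) =[1, 8, 6, 0, 4, 5, 3, 7, 2]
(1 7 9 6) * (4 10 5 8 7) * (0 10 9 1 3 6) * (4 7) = [10, 7, 2, 6, 9, 8, 3, 1, 4, 0, 5] = (0 10 5 8 4 9)(1 7)(3 6)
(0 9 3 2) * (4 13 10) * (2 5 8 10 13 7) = (13)(0 9 3 5 8 10 4 7 2) = [9, 1, 0, 5, 7, 8, 6, 2, 10, 3, 4, 11, 12, 13]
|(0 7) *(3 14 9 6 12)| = |(0 7)(3 14 9 6 12)| = 10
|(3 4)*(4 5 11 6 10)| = 6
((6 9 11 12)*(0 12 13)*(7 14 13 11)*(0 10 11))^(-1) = [11, 1, 2, 3, 4, 5, 12, 9, 8, 6, 13, 10, 0, 14, 7] = (0 11 10 13 14 7 9 6 12)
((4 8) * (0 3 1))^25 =(0 3 1)(4 8) =[3, 0, 2, 1, 8, 5, 6, 7, 4]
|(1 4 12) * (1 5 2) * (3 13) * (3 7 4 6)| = 9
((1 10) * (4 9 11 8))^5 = [0, 10, 2, 3, 9, 5, 6, 7, 4, 11, 1, 8] = (1 10)(4 9 11 8)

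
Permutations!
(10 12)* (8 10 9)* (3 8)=[0, 1, 2, 8, 4, 5, 6, 7, 10, 3, 12, 11, 9]=(3 8 10 12 9)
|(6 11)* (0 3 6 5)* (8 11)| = |(0 3 6 8 11 5)| = 6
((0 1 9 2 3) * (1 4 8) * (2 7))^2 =(0 8 9 2)(1 7 3 4) =[8, 7, 0, 4, 1, 5, 6, 3, 9, 2]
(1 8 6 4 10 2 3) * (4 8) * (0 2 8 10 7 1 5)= (0 2 3 5)(1 4 7)(6 10 8)= [2, 4, 3, 5, 7, 0, 10, 1, 6, 9, 8]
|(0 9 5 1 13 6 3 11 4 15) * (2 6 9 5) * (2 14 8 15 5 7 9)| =|(0 7 9 14 8 15)(1 13 2 6 3 11 4 5)| =24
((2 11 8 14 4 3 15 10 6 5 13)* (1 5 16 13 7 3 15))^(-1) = (1 3 7 5)(2 13 16 6 10 15 4 14 8 11) = [0, 3, 13, 7, 14, 1, 10, 5, 11, 9, 15, 2, 12, 16, 8, 4, 6]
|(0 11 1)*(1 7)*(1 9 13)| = 6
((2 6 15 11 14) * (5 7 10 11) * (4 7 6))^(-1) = (2 14 11 10 7 4)(5 15 6) = [0, 1, 14, 3, 2, 15, 5, 4, 8, 9, 7, 10, 12, 13, 11, 6]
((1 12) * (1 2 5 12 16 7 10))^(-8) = (16)(2 5 12) = [0, 1, 5, 3, 4, 12, 6, 7, 8, 9, 10, 11, 2, 13, 14, 15, 16]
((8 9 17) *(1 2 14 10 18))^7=(1 14 18 2 10)(8 9 17)=[0, 14, 10, 3, 4, 5, 6, 7, 9, 17, 1, 11, 12, 13, 18, 15, 16, 8, 2]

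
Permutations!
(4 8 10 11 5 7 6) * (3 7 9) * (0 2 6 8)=(0 2 6 4)(3 7 8 10 11 5 9)=[2, 1, 6, 7, 0, 9, 4, 8, 10, 3, 11, 5]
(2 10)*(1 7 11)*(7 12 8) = (1 12 8 7 11)(2 10) = [0, 12, 10, 3, 4, 5, 6, 11, 7, 9, 2, 1, 8]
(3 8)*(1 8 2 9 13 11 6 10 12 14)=(1 8 3 2 9 13 11 6 10 12 14)=[0, 8, 9, 2, 4, 5, 10, 7, 3, 13, 12, 6, 14, 11, 1]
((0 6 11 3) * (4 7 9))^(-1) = (0 3 11 6)(4 9 7) = [3, 1, 2, 11, 9, 5, 0, 4, 8, 7, 10, 6]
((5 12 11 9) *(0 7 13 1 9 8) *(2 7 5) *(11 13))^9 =(0 8 11 7 2 9 1 13 12 5) =[8, 13, 9, 3, 4, 0, 6, 2, 11, 1, 10, 7, 5, 12]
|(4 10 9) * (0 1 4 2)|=|(0 1 4 10 9 2)|=6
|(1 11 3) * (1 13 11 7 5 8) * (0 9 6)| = 12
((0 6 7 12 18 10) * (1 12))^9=(0 7 12 10 6 1 18)=[7, 18, 2, 3, 4, 5, 1, 12, 8, 9, 6, 11, 10, 13, 14, 15, 16, 17, 0]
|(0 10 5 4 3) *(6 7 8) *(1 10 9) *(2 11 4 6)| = |(0 9 1 10 5 6 7 8 2 11 4 3)| = 12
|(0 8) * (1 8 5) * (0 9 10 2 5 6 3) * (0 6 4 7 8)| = 18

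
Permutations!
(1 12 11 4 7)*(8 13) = (1 12 11 4 7)(8 13) = [0, 12, 2, 3, 7, 5, 6, 1, 13, 9, 10, 4, 11, 8]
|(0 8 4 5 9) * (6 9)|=|(0 8 4 5 6 9)|=6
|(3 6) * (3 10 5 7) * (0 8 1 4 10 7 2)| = |(0 8 1 4 10 5 2)(3 6 7)| = 21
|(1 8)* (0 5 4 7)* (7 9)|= 10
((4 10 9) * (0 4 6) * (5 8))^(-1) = [6, 1, 2, 3, 0, 8, 9, 7, 5, 10, 4] = (0 6 9 10 4)(5 8)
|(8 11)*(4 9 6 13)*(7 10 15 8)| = 20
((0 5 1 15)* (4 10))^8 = [0, 1, 2, 3, 4, 5, 6, 7, 8, 9, 10, 11, 12, 13, 14, 15] = (15)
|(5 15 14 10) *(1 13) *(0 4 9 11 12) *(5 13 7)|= |(0 4 9 11 12)(1 7 5 15 14 10 13)|= 35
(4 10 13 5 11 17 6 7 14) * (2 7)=[0, 1, 7, 3, 10, 11, 2, 14, 8, 9, 13, 17, 12, 5, 4, 15, 16, 6]=(2 7 14 4 10 13 5 11 17 6)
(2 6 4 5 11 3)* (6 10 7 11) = (2 10 7 11 3)(4 5 6) = [0, 1, 10, 2, 5, 6, 4, 11, 8, 9, 7, 3]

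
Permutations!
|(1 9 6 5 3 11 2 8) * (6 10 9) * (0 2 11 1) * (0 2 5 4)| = 6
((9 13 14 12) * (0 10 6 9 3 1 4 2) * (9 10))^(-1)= (0 2 4 1 3 12 14 13 9)(6 10)= [2, 3, 4, 12, 1, 5, 10, 7, 8, 0, 6, 11, 14, 9, 13]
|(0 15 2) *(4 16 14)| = |(0 15 2)(4 16 14)| = 3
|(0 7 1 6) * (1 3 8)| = 6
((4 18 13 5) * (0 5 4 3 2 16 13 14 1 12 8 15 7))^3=(0 2 4 1 15 5 16 18 12 7 3 13 14 8)=[2, 15, 4, 13, 1, 16, 6, 3, 0, 9, 10, 11, 7, 14, 8, 5, 18, 17, 12]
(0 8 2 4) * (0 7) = (0 8 2 4 7) = [8, 1, 4, 3, 7, 5, 6, 0, 2]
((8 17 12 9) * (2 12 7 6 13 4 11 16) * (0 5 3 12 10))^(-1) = (0 10 2 16 11 4 13 6 7 17 8 9 12 3 5) = [10, 1, 16, 5, 13, 0, 7, 17, 9, 12, 2, 4, 3, 6, 14, 15, 11, 8]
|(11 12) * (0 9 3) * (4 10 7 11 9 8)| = 9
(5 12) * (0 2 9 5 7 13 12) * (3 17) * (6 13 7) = (0 2 9 5)(3 17)(6 13 12) = [2, 1, 9, 17, 4, 0, 13, 7, 8, 5, 10, 11, 6, 12, 14, 15, 16, 3]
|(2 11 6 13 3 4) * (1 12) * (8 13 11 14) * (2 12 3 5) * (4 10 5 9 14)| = 28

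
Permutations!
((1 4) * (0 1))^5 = [4, 0, 2, 3, 1] = (0 4 1)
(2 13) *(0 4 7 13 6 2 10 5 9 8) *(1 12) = (0 4 7 13 10 5 9 8)(1 12)(2 6) = [4, 12, 6, 3, 7, 9, 2, 13, 0, 8, 5, 11, 1, 10]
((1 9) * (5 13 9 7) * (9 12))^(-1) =[0, 9, 2, 3, 4, 7, 6, 1, 8, 12, 10, 11, 13, 5] =(1 9 12 13 5 7)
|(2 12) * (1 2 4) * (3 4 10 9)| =7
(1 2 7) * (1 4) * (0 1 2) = [1, 0, 7, 3, 2, 5, 6, 4] = (0 1)(2 7 4)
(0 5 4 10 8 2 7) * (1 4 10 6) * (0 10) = (0 5)(1 4 6)(2 7 10 8) = [5, 4, 7, 3, 6, 0, 1, 10, 2, 9, 8]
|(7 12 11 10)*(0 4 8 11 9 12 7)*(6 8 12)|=|(0 4 12 9 6 8 11 10)|=8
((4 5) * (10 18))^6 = [0, 1, 2, 3, 4, 5, 6, 7, 8, 9, 10, 11, 12, 13, 14, 15, 16, 17, 18] = (18)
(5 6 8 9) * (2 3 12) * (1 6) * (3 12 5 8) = [0, 6, 12, 5, 4, 1, 3, 7, 9, 8, 10, 11, 2] = (1 6 3 5)(2 12)(8 9)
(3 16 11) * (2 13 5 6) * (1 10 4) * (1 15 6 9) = (1 10 4 15 6 2 13 5 9)(3 16 11) = [0, 10, 13, 16, 15, 9, 2, 7, 8, 1, 4, 3, 12, 5, 14, 6, 11]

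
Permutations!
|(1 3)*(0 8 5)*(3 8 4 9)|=7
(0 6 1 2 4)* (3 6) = (0 3 6 1 2 4) = [3, 2, 4, 6, 0, 5, 1]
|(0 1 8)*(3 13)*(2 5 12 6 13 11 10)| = 24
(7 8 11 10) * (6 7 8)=(6 7)(8 11 10)=[0, 1, 2, 3, 4, 5, 7, 6, 11, 9, 8, 10]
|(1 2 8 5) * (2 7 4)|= 6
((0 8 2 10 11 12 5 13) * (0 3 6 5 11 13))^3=(0 10 6 8 13 5 2 3)(11 12)=[10, 1, 3, 0, 4, 2, 8, 7, 13, 9, 6, 12, 11, 5]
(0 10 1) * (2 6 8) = (0 10 1)(2 6 8) = [10, 0, 6, 3, 4, 5, 8, 7, 2, 9, 1]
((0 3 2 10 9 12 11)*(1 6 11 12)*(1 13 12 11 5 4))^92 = (0 9)(2 12)(3 13)(10 11) = [9, 1, 12, 13, 4, 5, 6, 7, 8, 0, 11, 10, 2, 3]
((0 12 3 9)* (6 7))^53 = (0 12 3 9)(6 7) = [12, 1, 2, 9, 4, 5, 7, 6, 8, 0, 10, 11, 3]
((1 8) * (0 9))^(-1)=[9, 8, 2, 3, 4, 5, 6, 7, 1, 0]=(0 9)(1 8)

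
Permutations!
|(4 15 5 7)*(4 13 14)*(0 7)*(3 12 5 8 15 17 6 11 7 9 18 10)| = |(0 9 18 10 3 12 5)(4 17 6 11 7 13 14)(8 15)| = 14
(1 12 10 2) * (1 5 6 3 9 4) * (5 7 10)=(1 12 5 6 3 9 4)(2 7 10)=[0, 12, 7, 9, 1, 6, 3, 10, 8, 4, 2, 11, 5]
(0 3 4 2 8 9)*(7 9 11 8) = (0 3 4 2 7 9)(8 11) = [3, 1, 7, 4, 2, 5, 6, 9, 11, 0, 10, 8]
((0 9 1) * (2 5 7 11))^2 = (0 1 9)(2 7)(5 11) = [1, 9, 7, 3, 4, 11, 6, 2, 8, 0, 10, 5]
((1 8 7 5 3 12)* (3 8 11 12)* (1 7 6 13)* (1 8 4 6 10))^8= [0, 8, 2, 3, 7, 12, 5, 11, 6, 9, 13, 10, 1, 4]= (1 8 6 5 12)(4 7 11 10 13)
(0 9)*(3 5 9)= [3, 1, 2, 5, 4, 9, 6, 7, 8, 0]= (0 3 5 9)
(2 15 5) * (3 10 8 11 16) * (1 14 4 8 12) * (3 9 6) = (1 14 4 8 11 16 9 6 3 10 12)(2 15 5) = [0, 14, 15, 10, 8, 2, 3, 7, 11, 6, 12, 16, 1, 13, 4, 5, 9]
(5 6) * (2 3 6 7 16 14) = (2 3 6 5 7 16 14) = [0, 1, 3, 6, 4, 7, 5, 16, 8, 9, 10, 11, 12, 13, 2, 15, 14]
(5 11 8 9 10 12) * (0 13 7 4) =[13, 1, 2, 3, 0, 11, 6, 4, 9, 10, 12, 8, 5, 7] =(0 13 7 4)(5 11 8 9 10 12)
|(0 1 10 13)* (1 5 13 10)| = 3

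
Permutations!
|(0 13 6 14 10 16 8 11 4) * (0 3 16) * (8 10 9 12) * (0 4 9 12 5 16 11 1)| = |(0 13 6 14 12 8 1)(3 11 9 5 16 10 4)| = 7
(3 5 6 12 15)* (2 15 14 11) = (2 15 3 5 6 12 14 11) = [0, 1, 15, 5, 4, 6, 12, 7, 8, 9, 10, 2, 14, 13, 11, 3]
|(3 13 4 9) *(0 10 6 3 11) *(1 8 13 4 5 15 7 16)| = |(0 10 6 3 4 9 11)(1 8 13 5 15 7 16)| = 7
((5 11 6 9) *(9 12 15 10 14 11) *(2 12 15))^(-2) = [0, 1, 2, 3, 4, 5, 14, 7, 8, 9, 6, 10, 12, 13, 15, 11] = (6 14 15 11 10)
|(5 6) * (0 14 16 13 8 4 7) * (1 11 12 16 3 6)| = 13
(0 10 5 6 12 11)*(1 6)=[10, 6, 2, 3, 4, 1, 12, 7, 8, 9, 5, 0, 11]=(0 10 5 1 6 12 11)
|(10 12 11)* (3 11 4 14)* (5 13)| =6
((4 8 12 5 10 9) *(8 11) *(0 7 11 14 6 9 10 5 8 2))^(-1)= (0 2 11 7)(4 9 6 14)(8 12)= [2, 1, 11, 3, 9, 5, 14, 0, 12, 6, 10, 7, 8, 13, 4]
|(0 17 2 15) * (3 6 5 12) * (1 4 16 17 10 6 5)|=|(0 10 6 1 4 16 17 2 15)(3 5 12)|=9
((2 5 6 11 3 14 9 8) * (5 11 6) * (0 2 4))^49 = (0 2 11 3 14 9 8 4) = [2, 1, 11, 14, 0, 5, 6, 7, 4, 8, 10, 3, 12, 13, 9]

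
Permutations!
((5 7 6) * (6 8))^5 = (5 7 8 6) = [0, 1, 2, 3, 4, 7, 5, 8, 6]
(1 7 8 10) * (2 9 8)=(1 7 2 9 8 10)=[0, 7, 9, 3, 4, 5, 6, 2, 10, 8, 1]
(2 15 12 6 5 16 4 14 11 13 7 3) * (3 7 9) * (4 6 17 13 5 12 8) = (2 15 8 4 14 11 5 16 6 12 17 13 9 3) = [0, 1, 15, 2, 14, 16, 12, 7, 4, 3, 10, 5, 17, 9, 11, 8, 6, 13]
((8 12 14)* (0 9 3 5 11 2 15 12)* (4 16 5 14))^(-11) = (0 8 14 3 9)(2 4 11 12 5 15 16) = [8, 1, 4, 9, 11, 15, 6, 7, 14, 0, 10, 12, 5, 13, 3, 16, 2]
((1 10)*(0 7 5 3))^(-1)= (0 3 5 7)(1 10)= [3, 10, 2, 5, 4, 7, 6, 0, 8, 9, 1]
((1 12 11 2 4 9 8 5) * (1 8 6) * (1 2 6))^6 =(1 9 4 2 6 11 12) =[0, 9, 6, 3, 2, 5, 11, 7, 8, 4, 10, 12, 1]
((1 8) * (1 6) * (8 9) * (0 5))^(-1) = (0 5)(1 6 8 9) = [5, 6, 2, 3, 4, 0, 8, 7, 9, 1]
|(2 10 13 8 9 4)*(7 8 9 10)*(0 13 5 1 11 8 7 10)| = 10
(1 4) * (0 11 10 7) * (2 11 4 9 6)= (0 4 1 9 6 2 11 10 7)= [4, 9, 11, 3, 1, 5, 2, 0, 8, 6, 7, 10]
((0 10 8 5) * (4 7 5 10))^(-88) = (10) = [0, 1, 2, 3, 4, 5, 6, 7, 8, 9, 10]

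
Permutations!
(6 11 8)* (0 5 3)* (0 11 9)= [5, 1, 2, 11, 4, 3, 9, 7, 6, 0, 10, 8]= (0 5 3 11 8 6 9)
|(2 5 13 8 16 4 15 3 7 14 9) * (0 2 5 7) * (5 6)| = |(0 2 7 14 9 6 5 13 8 16 4 15 3)| = 13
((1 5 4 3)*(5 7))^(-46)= (1 3 4 5 7)= [0, 3, 2, 4, 5, 7, 6, 1]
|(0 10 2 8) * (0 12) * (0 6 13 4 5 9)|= |(0 10 2 8 12 6 13 4 5 9)|= 10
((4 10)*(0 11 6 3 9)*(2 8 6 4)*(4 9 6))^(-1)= (0 9 11)(2 10 4 8)(3 6)= [9, 1, 10, 6, 8, 5, 3, 7, 2, 11, 4, 0]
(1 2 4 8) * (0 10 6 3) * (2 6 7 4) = [10, 6, 2, 0, 8, 5, 3, 4, 1, 9, 7] = (0 10 7 4 8 1 6 3)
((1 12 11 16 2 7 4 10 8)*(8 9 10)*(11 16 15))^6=(1 8 4 7 2 16 12)=[0, 8, 16, 3, 7, 5, 6, 2, 4, 9, 10, 11, 1, 13, 14, 15, 12]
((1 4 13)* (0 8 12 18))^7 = (0 18 12 8)(1 4 13) = [18, 4, 2, 3, 13, 5, 6, 7, 0, 9, 10, 11, 8, 1, 14, 15, 16, 17, 12]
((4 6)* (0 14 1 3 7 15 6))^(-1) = (0 4 6 15 7 3 1 14) = [4, 14, 2, 1, 6, 5, 15, 3, 8, 9, 10, 11, 12, 13, 0, 7]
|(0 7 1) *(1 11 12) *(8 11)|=6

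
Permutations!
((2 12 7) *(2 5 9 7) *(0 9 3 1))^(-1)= (0 1 3 5 7 9)(2 12)= [1, 3, 12, 5, 4, 7, 6, 9, 8, 0, 10, 11, 2]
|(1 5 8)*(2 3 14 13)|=12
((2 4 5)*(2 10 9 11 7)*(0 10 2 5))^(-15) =(0 10 9 11 7 5 2 4) =[10, 1, 4, 3, 0, 2, 6, 5, 8, 11, 9, 7]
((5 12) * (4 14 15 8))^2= (4 15)(8 14)= [0, 1, 2, 3, 15, 5, 6, 7, 14, 9, 10, 11, 12, 13, 8, 4]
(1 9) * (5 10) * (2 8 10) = (1 9)(2 8 10 5) = [0, 9, 8, 3, 4, 2, 6, 7, 10, 1, 5]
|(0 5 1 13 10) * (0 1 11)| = 3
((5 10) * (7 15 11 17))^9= [0, 1, 2, 3, 4, 10, 6, 15, 8, 9, 5, 17, 12, 13, 14, 11, 16, 7]= (5 10)(7 15 11 17)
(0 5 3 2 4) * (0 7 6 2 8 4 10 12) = (0 5 3 8 4 7 6 2 10 12) = [5, 1, 10, 8, 7, 3, 2, 6, 4, 9, 12, 11, 0]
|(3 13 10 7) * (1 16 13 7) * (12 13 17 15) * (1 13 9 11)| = 14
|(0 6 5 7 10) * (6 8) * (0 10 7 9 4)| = 6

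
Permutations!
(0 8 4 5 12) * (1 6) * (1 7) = (0 8 4 5 12)(1 6 7) = [8, 6, 2, 3, 5, 12, 7, 1, 4, 9, 10, 11, 0]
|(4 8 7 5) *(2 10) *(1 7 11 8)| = |(1 7 5 4)(2 10)(8 11)| = 4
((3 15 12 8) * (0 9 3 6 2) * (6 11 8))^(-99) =(0 2 6 12 15 3 9)(8 11) =[2, 1, 6, 9, 4, 5, 12, 7, 11, 0, 10, 8, 15, 13, 14, 3]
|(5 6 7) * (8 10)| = |(5 6 7)(8 10)| = 6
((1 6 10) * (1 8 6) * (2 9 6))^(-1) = (2 8 10 6 9) = [0, 1, 8, 3, 4, 5, 9, 7, 10, 2, 6]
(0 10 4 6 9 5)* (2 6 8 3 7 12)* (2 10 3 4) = (0 3 7 12 10 2 6 9 5)(4 8) = [3, 1, 6, 7, 8, 0, 9, 12, 4, 5, 2, 11, 10]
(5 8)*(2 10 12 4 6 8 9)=(2 10 12 4 6 8 5 9)=[0, 1, 10, 3, 6, 9, 8, 7, 5, 2, 12, 11, 4]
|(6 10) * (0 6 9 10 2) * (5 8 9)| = 12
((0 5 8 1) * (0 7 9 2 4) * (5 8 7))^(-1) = (0 4 2 9 7 5 1 8) = [4, 8, 9, 3, 2, 1, 6, 5, 0, 7]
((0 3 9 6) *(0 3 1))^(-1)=(0 1)(3 6 9)=[1, 0, 2, 6, 4, 5, 9, 7, 8, 3]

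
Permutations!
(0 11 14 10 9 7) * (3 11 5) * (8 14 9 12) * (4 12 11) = [5, 1, 2, 4, 12, 3, 6, 0, 14, 7, 11, 9, 8, 13, 10] = (0 5 3 4 12 8 14 10 11 9 7)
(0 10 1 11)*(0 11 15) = (0 10 1 15) = [10, 15, 2, 3, 4, 5, 6, 7, 8, 9, 1, 11, 12, 13, 14, 0]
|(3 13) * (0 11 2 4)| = 4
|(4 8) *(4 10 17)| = 4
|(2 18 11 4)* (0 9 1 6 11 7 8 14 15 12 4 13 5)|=|(0 9 1 6 11 13 5)(2 18 7 8 14 15 12 4)|=56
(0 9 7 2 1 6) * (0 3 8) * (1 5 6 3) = (0 9 7 2 5 6 1 3 8) = [9, 3, 5, 8, 4, 6, 1, 2, 0, 7]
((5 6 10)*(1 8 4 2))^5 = (1 8 4 2)(5 10 6) = [0, 8, 1, 3, 2, 10, 5, 7, 4, 9, 6]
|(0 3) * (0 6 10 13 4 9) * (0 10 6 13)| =6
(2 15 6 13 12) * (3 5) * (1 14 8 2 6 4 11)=(1 14 8 2 15 4 11)(3 5)(6 13 12)=[0, 14, 15, 5, 11, 3, 13, 7, 2, 9, 10, 1, 6, 12, 8, 4]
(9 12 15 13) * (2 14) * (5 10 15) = (2 14)(5 10 15 13 9 12) = [0, 1, 14, 3, 4, 10, 6, 7, 8, 12, 15, 11, 5, 9, 2, 13]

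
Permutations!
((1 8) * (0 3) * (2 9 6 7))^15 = (0 3)(1 8)(2 7 6 9) = [3, 8, 7, 0, 4, 5, 9, 6, 1, 2]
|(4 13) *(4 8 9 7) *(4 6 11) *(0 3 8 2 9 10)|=|(0 3 8 10)(2 9 7 6 11 4 13)|=28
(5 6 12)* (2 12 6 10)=[0, 1, 12, 3, 4, 10, 6, 7, 8, 9, 2, 11, 5]=(2 12 5 10)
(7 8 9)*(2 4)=(2 4)(7 8 9)=[0, 1, 4, 3, 2, 5, 6, 8, 9, 7]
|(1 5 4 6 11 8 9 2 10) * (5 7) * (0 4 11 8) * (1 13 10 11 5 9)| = 18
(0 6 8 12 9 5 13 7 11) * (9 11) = [6, 1, 2, 3, 4, 13, 8, 9, 12, 5, 10, 0, 11, 7] = (0 6 8 12 11)(5 13 7 9)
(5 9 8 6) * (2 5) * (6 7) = (2 5 9 8 7 6) = [0, 1, 5, 3, 4, 9, 2, 6, 7, 8]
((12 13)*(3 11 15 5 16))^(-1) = (3 16 5 15 11)(12 13) = [0, 1, 2, 16, 4, 15, 6, 7, 8, 9, 10, 3, 13, 12, 14, 11, 5]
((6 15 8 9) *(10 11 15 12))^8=(6 12 10 11 15 8 9)=[0, 1, 2, 3, 4, 5, 12, 7, 9, 6, 11, 15, 10, 13, 14, 8]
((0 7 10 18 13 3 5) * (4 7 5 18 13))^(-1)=(0 5)(3 13 10 7 4 18)=[5, 1, 2, 13, 18, 0, 6, 4, 8, 9, 7, 11, 12, 10, 14, 15, 16, 17, 3]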